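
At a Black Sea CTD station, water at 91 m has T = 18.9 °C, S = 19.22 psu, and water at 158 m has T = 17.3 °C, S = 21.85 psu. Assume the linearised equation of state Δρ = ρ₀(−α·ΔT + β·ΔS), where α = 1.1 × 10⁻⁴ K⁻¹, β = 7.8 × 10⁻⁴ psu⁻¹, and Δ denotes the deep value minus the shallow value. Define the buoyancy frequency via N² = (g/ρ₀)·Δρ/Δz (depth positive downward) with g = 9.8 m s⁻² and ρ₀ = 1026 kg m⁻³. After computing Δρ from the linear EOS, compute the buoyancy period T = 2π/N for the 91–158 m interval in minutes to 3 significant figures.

ΔT = -1.6 K, ΔS = +2.63 psu (deep − shallow).
Δρ/ρ₀ = −αΔT + βΔS = 1.76 × 10⁻⁴ + 2.0514 × 10⁻³ = 2.2274 × 10⁻³, so Δρ ≈ 2.285 kg m⁻³.
N² = (g/ρ₀)·Δρ/Δz = g·(Δρ/ρ₀)/Δz = 9.8 × 2.2274 × 10⁻³ / 67 = 3.2580 × 10⁻⁴ s⁻².
N = √(3.2580 × 10⁻⁴) = 0.018050 rad s⁻¹ → T = 2π/N = 348.10 s = 5.8017 min ≈ 5.80 min.

5.80 min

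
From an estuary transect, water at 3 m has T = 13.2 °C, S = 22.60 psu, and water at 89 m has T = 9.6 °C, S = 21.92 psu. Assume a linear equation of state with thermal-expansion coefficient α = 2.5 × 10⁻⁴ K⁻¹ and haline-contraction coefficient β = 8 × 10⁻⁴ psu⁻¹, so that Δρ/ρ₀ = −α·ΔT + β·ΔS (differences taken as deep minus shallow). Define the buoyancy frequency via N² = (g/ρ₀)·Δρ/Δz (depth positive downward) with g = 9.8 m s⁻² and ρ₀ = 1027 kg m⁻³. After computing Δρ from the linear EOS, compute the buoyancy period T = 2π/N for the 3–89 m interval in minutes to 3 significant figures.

ΔT = -3.6 K, ΔS = -0.68 psu (deep − shallow).
Δρ/ρ₀ = −αΔT + βΔS = 9.00 × 10⁻⁴ − 5.44 × 10⁻⁴ = 3.56 × 10⁻⁴, so Δρ ≈ 0.3656 kg m⁻³.
N² = (g/ρ₀)·Δρ/Δz = g·(Δρ/ρ₀)/Δz = 9.8 × 3.56 × 10⁻⁴ / 86 = 4.0567 × 10⁻⁵ s⁻².
N = √(4.0567 × 10⁻⁵) = 6.3692 × 10⁻³ rad s⁻¹ → T = 2π/N = 986.50 s = 16.442 min ≈ 16.4 min.

16.4 min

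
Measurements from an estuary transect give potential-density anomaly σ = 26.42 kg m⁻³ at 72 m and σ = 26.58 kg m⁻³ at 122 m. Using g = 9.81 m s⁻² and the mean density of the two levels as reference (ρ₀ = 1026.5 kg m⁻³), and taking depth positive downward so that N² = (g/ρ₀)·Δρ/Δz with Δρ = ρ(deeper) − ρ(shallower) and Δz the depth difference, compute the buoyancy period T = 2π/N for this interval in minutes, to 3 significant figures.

18.9 min

Δρ = 1026.58 − 1026.42 = 0.16 kg m⁻³ over Δz = 122 − 72 = 50 m.
N² = (9.81/1026.5) × (0.16/50) = 3.0582 × 10⁻⁵ s⁻².
N = √(3.0582 × 10⁻⁵) = 5.5301 × 10⁻³ rad s⁻¹, so T = 2π/N = 1.1362 × 10³ s = 18.937 min ≈ 18.9 min.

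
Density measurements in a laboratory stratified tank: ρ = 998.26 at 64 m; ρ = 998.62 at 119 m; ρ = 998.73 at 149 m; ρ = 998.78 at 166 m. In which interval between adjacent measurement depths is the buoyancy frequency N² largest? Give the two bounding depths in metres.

64–119 m

Compute the density gradient over each adjacent pair:
  64–119 m: Δρ/Δz = 0.36/55 = 6.5 × 10⁻³ kg m⁻⁴
  119–149 m: Δρ/Δz = 0.11/30 = 3.7 × 10⁻³ kg m⁻⁴
  149–166 m: Δρ/Δz = 0.05/17 = 2.9 × 10⁻³ kg m⁻⁴
The largest gradient is in the 64–119 m interval — the pycnocline.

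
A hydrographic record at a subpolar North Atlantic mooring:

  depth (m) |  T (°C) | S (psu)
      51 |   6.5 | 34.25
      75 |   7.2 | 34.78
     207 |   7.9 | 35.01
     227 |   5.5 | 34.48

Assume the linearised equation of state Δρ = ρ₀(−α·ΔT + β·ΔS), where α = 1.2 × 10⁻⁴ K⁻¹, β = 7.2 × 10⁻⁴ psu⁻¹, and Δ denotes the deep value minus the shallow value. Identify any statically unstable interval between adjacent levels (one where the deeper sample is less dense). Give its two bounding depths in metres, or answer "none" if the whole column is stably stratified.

207–227 m

Evaluate Δρ/ρ₀ = −αΔT + βΔS across each adjacent pair:
  51–75 m: −αΔT+βΔS = −(1.2 × 10⁻⁴)(+0.7)+(7.2 × 10⁻⁴)(+0.53) = 3.0 × 10⁻⁴ → stable
  75–207 m: −αΔT+βΔS = −(1.2 × 10⁻⁴)(+0.7)+(7.2 × 10⁻⁴)(+0.23) = 8.2 × 10⁻⁵ → stable
  207–227 m: −αΔT+βΔS = −(1.2 × 10⁻⁴)(-2.4)+(7.2 × 10⁻⁴)(-0.53) = -9.4 × 10⁻⁵ → UNSTABLE
The 207–227 m interval has Δρ < 0: lighter water underlies denser water.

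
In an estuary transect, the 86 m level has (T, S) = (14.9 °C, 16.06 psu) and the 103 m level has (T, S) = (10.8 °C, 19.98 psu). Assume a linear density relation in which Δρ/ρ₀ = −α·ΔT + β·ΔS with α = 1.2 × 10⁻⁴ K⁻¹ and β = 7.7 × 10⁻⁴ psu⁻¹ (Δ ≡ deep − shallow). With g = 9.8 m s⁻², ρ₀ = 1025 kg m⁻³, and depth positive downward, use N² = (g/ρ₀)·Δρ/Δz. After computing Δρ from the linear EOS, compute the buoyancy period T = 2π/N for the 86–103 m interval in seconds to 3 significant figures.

140 s

ΔT = -4.1 K, ΔS = +3.92 psu (deep − shallow).
Δρ/ρ₀ = −αΔT + βΔS = 4.92 × 10⁻⁴ + 3.0184 × 10⁻³ = 3.5104 × 10⁻³, so Δρ ≈ 3.598 kg m⁻³.
N² = (g/ρ₀)·Δρ/Δz = g·(Δρ/ρ₀)/Δz = 9.8 × 3.5104 × 10⁻³ / 17 = 2.0236 × 10⁻³ s⁻².
N = √(2.0236 × 10⁻³) = 0.044984 rad s⁻¹ → T = 2π/N = 139.68 s ≈ 140 s.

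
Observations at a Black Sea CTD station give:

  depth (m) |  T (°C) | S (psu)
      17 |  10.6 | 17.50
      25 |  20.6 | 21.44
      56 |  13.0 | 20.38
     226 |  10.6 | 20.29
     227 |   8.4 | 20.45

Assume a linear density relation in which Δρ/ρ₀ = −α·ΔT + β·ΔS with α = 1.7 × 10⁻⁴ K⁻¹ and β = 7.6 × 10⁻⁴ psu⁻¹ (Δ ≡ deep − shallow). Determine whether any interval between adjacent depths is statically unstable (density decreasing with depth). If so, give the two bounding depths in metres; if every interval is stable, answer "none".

Evaluate Δρ/ρ₀ = −αΔT + βΔS across each adjacent pair:
  17–25 m: −αΔT+βΔS = −(1.7 × 10⁻⁴)(+10.0)+(7.6 × 10⁻⁴)(+3.94) = 1.3 × 10⁻³ → stable
  25–56 m: −αΔT+βΔS = −(1.7 × 10⁻⁴)(-7.6)+(7.6 × 10⁻⁴)(-1.06) = 4.9 × 10⁻⁴ → stable
  56–226 m: −αΔT+βΔS = −(1.7 × 10⁻⁴)(-2.4)+(7.6 × 10⁻⁴)(-0.09) = 3.4 × 10⁻⁴ → stable
  226–227 m: −αΔT+βΔS = −(1.7 × 10⁻⁴)(-2.2)+(7.6 × 10⁻⁴)(+0.16) = 5.0 × 10⁻⁴ → stable
Every interval has Δρ > 0: the column is stably stratified throughout.

none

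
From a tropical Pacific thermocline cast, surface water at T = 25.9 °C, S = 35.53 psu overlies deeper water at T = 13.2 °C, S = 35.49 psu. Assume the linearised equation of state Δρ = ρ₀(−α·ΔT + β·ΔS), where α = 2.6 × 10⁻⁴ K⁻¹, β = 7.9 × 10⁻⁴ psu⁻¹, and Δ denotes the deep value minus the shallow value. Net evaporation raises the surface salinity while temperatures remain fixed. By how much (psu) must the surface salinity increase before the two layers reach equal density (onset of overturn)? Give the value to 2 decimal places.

4.14 psu

Neutral buoyancy requires −α(T_deep − T_surf) + β(S_deep − S_surf′) = 0.
S_surf′ = S_deep − (α/β)·ΔT = 35.49 − (2.6 × 10⁻⁴/7.9 × 10⁻⁴)·(-12.7) = 39.6697 psu.
Increase required: 39.6697 − 35.53 = 4.1397 psu.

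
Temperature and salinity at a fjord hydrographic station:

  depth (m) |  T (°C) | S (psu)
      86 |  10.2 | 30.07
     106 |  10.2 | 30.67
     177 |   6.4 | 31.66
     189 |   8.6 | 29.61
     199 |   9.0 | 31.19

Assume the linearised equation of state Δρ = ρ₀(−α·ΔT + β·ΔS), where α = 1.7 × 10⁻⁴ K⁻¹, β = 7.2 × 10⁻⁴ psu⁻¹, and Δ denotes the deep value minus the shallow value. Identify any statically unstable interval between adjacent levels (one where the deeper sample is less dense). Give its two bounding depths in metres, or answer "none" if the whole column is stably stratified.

177–189 m

Evaluate Δρ/ρ₀ = −αΔT + βΔS across each adjacent pair:
  86–106 m: −αΔT+βΔS = −(1.7 × 10⁻⁴)(+0.0)+(7.2 × 10⁻⁴)(+0.60) = 4.3 × 10⁻⁴ → stable
  106–177 m: −αΔT+βΔS = −(1.7 × 10⁻⁴)(-3.8)+(7.2 × 10⁻⁴)(+0.99) = 1.4 × 10⁻³ → stable
  177–189 m: −αΔT+βΔS = −(1.7 × 10⁻⁴)(+2.2)+(7.2 × 10⁻⁴)(-2.05) = -1.8 × 10⁻³ → UNSTABLE
  189–199 m: −αΔT+βΔS = −(1.7 × 10⁻⁴)(+0.4)+(7.2 × 10⁻⁴)(+1.58) = 1.1 × 10⁻³ → stable
The 177–189 m interval has Δρ < 0: lighter water underlies denser water.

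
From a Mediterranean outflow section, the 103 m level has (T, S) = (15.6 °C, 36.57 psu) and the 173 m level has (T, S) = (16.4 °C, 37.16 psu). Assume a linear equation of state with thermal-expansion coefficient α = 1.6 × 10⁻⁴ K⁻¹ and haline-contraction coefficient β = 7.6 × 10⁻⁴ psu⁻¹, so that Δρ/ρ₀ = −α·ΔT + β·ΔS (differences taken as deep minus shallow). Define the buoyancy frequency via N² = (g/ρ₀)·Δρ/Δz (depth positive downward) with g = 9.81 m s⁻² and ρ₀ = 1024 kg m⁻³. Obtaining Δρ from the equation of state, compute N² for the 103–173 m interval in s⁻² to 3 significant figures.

4.49 × 10⁻⁵ s⁻²

ΔT = +0.8 K, ΔS = +0.59 psu (deep − shallow).
Δρ/ρ₀ = −αΔT + βΔS = -1.28 × 10⁻⁴ + 4.484 × 10⁻⁴ = 3.204 × 10⁻⁴, so Δρ ≈ 0.3281 kg m⁻³.
N² = (g/ρ₀)·Δρ/Δz = g·(Δρ/ρ₀)/Δz = 9.81 × 3.204 × 10⁻⁴ / 70 = 4.4902 × 10⁻⁵ s⁻² ≈ 4.49 × 10⁻⁵ s⁻².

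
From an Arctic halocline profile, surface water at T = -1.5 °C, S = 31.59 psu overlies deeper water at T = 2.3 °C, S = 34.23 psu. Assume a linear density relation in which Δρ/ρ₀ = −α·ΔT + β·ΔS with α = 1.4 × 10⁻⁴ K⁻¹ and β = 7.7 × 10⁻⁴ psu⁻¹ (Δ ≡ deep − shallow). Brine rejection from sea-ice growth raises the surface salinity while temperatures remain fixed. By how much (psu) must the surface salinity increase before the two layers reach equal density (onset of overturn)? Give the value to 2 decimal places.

Neutral buoyancy requires −α(T_deep − T_surf) + β(S_deep − S_surf′) = 0.
S_surf′ = S_deep − (α/β)·ΔT = 34.23 − (1.4 × 10⁻⁴/7.7 × 10⁻⁴)·(+3.8) = 33.5391 psu.
Increase required: 33.5391 − 31.59 = 1.9491 psu.

1.95 psu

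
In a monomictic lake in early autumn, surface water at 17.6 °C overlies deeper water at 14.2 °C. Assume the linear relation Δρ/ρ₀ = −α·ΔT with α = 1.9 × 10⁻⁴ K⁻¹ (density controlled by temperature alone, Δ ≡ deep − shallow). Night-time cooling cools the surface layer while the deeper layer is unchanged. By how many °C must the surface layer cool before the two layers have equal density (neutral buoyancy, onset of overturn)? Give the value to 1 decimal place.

With temperature the only control, equal density requires T_surf′ = T_deep.
T_surf′ = 14.2 °C.
Cooling required: 17.6 − 14.2 = 3.4 °C.

3.4 °C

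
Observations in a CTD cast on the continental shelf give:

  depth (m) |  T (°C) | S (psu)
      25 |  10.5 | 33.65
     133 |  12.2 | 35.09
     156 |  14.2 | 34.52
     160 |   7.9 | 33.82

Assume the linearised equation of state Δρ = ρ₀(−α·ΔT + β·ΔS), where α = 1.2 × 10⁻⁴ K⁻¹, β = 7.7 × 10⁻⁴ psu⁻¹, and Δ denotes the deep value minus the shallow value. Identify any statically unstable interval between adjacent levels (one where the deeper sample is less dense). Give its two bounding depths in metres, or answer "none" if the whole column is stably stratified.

Evaluate Δρ/ρ₀ = −αΔT + βΔS across each adjacent pair:
  25–133 m: −αΔT+βΔS = −(1.2 × 10⁻⁴)(+1.7)+(7.7 × 10⁻⁴)(+1.44) = 9.0 × 10⁻⁴ → stable
  133–156 m: −αΔT+βΔS = −(1.2 × 10⁻⁴)(+2.0)+(7.7 × 10⁻⁴)(-0.57) = -6.8 × 10⁻⁴ → UNSTABLE
  156–160 m: −αΔT+βΔS = −(1.2 × 10⁻⁴)(-6.3)+(7.7 × 10⁻⁴)(-0.70) = 2.2 × 10⁻⁴ → stable
The 133–156 m interval has Δρ < 0: lighter water underlies denser water.

133–156 m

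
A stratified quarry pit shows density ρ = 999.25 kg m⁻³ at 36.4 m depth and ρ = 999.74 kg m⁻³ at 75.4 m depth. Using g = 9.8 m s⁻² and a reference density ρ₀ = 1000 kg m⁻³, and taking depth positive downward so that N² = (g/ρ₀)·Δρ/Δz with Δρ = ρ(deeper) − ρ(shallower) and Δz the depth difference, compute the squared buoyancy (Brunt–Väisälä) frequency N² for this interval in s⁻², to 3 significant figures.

Δρ = 999.74 − 999.25 = 0.49 kg m⁻³ over Δz = 75.4 − 36.4 = 39 m.
N² = (9.8/1000) × (0.49/39) = 1.2313 × 10⁻⁴ s⁻² ≈ 1.23 × 10⁻⁴ s⁻².

1.23 × 10⁻⁴ s⁻²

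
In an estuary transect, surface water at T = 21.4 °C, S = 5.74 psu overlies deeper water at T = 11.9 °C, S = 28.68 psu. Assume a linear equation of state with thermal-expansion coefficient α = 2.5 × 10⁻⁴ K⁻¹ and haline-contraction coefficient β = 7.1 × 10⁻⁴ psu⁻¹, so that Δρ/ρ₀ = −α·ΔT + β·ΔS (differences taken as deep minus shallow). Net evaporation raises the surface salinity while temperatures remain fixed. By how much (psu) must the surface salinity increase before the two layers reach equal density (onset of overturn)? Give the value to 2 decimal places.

Neutral buoyancy requires −α(T_deep − T_surf) + β(S_deep − S_surf′) = 0.
S_surf′ = S_deep − (α/β)·ΔT = 28.68 − (2.5 × 10⁻⁴/7.1 × 10⁻⁴)·(-9.5) = 32.0251 psu.
Increase required: 32.0251 − 5.74 = 26.2851 psu.

26.29 psu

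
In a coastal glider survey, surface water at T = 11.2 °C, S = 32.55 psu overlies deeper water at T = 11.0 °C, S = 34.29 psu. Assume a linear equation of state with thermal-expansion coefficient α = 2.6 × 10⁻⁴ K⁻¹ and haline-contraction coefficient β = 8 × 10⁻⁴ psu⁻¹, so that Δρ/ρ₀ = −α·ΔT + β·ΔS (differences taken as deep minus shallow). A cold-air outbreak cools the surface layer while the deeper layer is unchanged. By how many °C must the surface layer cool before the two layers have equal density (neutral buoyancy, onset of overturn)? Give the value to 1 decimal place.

5.6 °C

Neutral buoyancy requires Δρ = 0, i.e. −α(T_deep − T_surf′) + β(S_deep − S_surf) = 0.
T_surf′ = T_deep − (β/α)·ΔS = 11.0 − (8 × 10⁻⁴/2.6 × 10⁻⁴)·(+1.74) = 5.646 °C.
Cooling required: 11.2 − (5.646) = 5.554 °C.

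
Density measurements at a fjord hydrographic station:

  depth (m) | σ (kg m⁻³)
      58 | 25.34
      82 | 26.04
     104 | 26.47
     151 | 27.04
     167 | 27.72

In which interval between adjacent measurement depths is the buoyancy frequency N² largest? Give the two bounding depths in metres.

Compute the density gradient over each adjacent pair:
  58–82 m: Δρ/Δz = 0.70/24 = 0.029 kg m⁻⁴
  82–104 m: Δρ/Δz = 0.43/22 = 0.020 kg m⁻⁴
  104–151 m: Δρ/Δz = 0.57/47 = 0.012 kg m⁻⁴
  151–167 m: Δρ/Δz = 0.68/16 = 0.043 kg m⁻⁴
The largest gradient is in the 151–167 m interval — the pycnocline.

151–167 m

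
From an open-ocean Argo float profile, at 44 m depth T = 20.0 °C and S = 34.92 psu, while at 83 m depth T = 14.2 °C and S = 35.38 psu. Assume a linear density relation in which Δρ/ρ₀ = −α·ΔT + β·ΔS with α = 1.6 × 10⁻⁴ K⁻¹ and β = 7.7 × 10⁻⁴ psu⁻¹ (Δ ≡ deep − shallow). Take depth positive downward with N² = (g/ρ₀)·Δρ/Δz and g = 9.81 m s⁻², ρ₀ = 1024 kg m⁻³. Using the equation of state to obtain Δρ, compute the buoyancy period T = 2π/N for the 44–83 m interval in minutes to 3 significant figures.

ΔT = -5.8 K, ΔS = +0.46 psu (deep − shallow).
Δρ/ρ₀ = −αΔT + βΔS = 9.28 × 10⁻⁴ + 3.542 × 10⁻⁴ = 1.2822 × 10⁻³, so Δρ ≈ 1.313 kg m⁻³.
N² = (g/ρ₀)·Δρ/Δz = g·(Δρ/ρ₀)/Δz = 9.81 × 1.2822 × 10⁻³ / 39 = 3.2252 × 10⁻⁴ s⁻².
N = √(3.2252 × 10⁻⁴) = 0.017959 rad s⁻¹ → T = 2π/N = 349.86 s = 5.8310 min ≈ 5.83 min.

5.83 min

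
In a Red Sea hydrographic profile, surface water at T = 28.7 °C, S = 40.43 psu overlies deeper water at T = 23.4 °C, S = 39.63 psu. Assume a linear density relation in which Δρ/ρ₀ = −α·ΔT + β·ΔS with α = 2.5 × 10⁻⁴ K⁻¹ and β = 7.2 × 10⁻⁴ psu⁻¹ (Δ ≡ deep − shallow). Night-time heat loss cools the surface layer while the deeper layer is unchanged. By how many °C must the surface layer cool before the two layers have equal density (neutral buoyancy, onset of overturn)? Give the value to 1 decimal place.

Neutral buoyancy requires Δρ = 0, i.e. −α(T_deep − T_surf′) + β(S_deep − S_surf) = 0.
T_surf′ = T_deep − (β/α)·ΔS = 23.4 − (7.2 × 10⁻⁴/2.5 × 10⁻⁴)·(-0.80) = 25.704 °C.
Cooling required: 28.7 − (25.704) = 2.996 °C.

3.0 °C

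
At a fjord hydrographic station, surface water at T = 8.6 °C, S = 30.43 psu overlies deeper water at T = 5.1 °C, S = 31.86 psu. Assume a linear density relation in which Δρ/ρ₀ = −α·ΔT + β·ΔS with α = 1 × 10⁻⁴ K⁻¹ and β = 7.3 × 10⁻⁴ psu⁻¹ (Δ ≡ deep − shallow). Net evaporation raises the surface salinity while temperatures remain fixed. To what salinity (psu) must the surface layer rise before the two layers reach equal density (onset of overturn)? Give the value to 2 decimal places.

32.34 psu

Neutral buoyancy requires −α(T_deep − T_surf) + β(S_deep − S_surf′) = 0.
S_surf′ = S_deep − (α/β)·ΔT = 31.86 − (1 × 10⁻⁴/7.3 × 10⁻⁴)·(-3.5) = 32.3395 psu.
Increase required: 32.3395 − 30.43 = 1.9095 psu.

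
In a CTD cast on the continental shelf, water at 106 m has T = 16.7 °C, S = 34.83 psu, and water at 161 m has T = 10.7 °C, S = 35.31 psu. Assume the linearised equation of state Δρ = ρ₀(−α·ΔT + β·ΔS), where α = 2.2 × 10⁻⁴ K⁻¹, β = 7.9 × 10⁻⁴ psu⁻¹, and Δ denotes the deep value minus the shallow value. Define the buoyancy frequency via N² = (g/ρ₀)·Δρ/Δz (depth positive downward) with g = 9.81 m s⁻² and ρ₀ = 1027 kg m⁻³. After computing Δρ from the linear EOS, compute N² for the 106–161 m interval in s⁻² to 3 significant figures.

3.03 × 10⁻⁴ s⁻²

ΔT = -6.0 K, ΔS = +0.48 psu (deep − shallow).
Δρ/ρ₀ = −αΔT + βΔS = 1.32 × 10⁻³ + 3.792 × 10⁻⁴ = 1.6992 × 10⁻³, so Δρ ≈ 1.745 kg m⁻³.
N² = (g/ρ₀)·Δρ/Δz = g·(Δρ/ρ₀)/Δz = 9.81 × 1.6992 × 10⁻³ / 55 = 3.0308 × 10⁻⁴ s⁻² ≈ 3.03 × 10⁻⁴ s⁻².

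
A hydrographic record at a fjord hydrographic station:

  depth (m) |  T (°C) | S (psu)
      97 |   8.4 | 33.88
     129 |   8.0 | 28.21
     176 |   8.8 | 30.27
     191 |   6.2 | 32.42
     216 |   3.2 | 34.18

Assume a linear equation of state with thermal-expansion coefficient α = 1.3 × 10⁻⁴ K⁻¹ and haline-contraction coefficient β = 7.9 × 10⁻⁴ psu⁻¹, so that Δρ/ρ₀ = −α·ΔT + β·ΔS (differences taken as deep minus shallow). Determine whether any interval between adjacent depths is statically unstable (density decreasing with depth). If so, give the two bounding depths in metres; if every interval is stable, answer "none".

97–129 m

Evaluate Δρ/ρ₀ = −αΔT + βΔS across each adjacent pair:
  97–129 m: −αΔT+βΔS = −(1.3 × 10⁻⁴)(-0.4)+(7.9 × 10⁻⁴)(-5.67) = -4.4 × 10⁻³ → UNSTABLE
  129–176 m: −αΔT+βΔS = −(1.3 × 10⁻⁴)(+0.8)+(7.9 × 10⁻⁴)(+2.06) = 1.5 × 10⁻³ → stable
  176–191 m: −αΔT+βΔS = −(1.3 × 10⁻⁴)(-2.6)+(7.9 × 10⁻⁴)(+2.15) = 2.0 × 10⁻³ → stable
  191–216 m: −αΔT+βΔS = −(1.3 × 10⁻⁴)(-3.0)+(7.9 × 10⁻⁴)(+1.76) = 1.8 × 10⁻³ → stable
The 97–129 m interval has Δρ < 0: lighter water underlies denser water.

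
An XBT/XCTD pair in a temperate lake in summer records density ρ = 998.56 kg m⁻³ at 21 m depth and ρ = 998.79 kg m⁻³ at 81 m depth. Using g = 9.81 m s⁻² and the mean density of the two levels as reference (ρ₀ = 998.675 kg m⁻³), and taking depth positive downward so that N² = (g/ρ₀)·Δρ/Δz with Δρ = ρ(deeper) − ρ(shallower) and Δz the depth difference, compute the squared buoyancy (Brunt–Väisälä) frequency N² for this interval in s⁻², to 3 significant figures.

3.77 × 10⁻⁵ s⁻²

Δρ = 998.79 − 998.56 = 0.23 kg m⁻³ over Δz = 81 − 21 = 60 m.
N² = (9.81/998.675) × (0.23/60) = 3.7655 × 10⁻⁵ s⁻² ≈ 3.77 × 10⁻⁵ s⁻².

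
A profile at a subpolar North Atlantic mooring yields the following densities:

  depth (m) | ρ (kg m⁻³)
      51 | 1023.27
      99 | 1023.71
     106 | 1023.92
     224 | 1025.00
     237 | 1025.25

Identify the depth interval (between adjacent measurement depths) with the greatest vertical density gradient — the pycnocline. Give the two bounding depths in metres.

99–106 m

Compute the density gradient over each adjacent pair:
  51–99 m: Δρ/Δz = 0.44/48 = 9.2 × 10⁻³ kg m⁻⁴
  99–106 m: Δρ/Δz = 0.21/7 = 0.030 kg m⁻⁴
  106–224 m: Δρ/Δz = 1.08/118 = 9.2 × 10⁻³ kg m⁻⁴
  224–237 m: Δρ/Δz = 0.25/13 = 0.019 kg m⁻⁴
The largest gradient is in the 99–106 m interval — the pycnocline.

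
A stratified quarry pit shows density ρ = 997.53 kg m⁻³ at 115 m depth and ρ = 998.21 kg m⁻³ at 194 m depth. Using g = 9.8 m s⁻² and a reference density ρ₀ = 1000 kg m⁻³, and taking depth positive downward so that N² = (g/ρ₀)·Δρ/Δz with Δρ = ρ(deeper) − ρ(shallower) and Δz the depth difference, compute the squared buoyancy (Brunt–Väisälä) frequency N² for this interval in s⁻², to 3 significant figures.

Δρ = 998.21 − 997.53 = 0.68 kg m⁻³ over Δz = 194 − 115 = 79 m.
N² = (9.8/1000) × (0.68/79) = 8.4354 × 10⁻⁵ s⁻² ≈ 8.44 × 10⁻⁵ s⁻².

8.44 × 10⁻⁵ s⁻²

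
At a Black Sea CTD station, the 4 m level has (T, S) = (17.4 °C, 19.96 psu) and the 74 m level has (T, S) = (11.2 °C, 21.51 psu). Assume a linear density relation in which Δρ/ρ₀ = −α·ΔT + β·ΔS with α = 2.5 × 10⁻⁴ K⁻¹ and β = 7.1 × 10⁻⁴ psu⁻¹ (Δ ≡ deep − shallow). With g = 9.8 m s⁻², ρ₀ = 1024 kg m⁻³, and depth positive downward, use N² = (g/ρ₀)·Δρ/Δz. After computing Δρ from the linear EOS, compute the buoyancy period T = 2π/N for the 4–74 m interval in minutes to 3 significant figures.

ΔT = -6.2 K, ΔS = +1.55 psu (deep − shallow).
Δρ/ρ₀ = −αΔT + βΔS = 1.55 × 10⁻³ + 1.1005 × 10⁻³ = 2.6505 × 10⁻³, so Δρ ≈ 2.714 kg m⁻³.
N² = (g/ρ₀)·Δρ/Δz = g·(Δρ/ρ₀)/Δz = 9.8 × 2.6505 × 10⁻³ / 70 = 3.7107 × 10⁻⁴ s⁻².
N = √(3.7107 × 10⁻⁴) = 0.019263 rad s⁻¹ → T = 2π/N = 326.18 s = 5.4363 min ≈ 5.44 min.

5.44 min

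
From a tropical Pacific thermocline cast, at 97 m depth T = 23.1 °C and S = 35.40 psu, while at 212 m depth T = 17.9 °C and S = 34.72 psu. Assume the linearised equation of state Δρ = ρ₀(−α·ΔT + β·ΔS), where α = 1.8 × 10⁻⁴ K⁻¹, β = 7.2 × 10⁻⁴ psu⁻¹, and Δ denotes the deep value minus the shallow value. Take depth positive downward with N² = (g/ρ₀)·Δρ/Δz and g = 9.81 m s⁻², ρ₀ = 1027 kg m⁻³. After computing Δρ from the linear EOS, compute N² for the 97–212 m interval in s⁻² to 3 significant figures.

3.81 × 10⁻⁵ s⁻²

ΔT = -5.2 K, ΔS = -0.68 psu (deep − shallow).
Δρ/ρ₀ = −αΔT + βΔS = 9.36 × 10⁻⁴ − 4.896 × 10⁻⁴ = 4.464 × 10⁻⁴, so Δρ ≈ 0.4585 kg m⁻³.
N² = (g/ρ₀)·Δρ/Δz = g·(Δρ/ρ₀)/Δz = 9.81 × 4.464 × 10⁻⁴ / 115 = 3.8080 × 10⁻⁵ s⁻² ≈ 3.81 × 10⁻⁵ s⁻².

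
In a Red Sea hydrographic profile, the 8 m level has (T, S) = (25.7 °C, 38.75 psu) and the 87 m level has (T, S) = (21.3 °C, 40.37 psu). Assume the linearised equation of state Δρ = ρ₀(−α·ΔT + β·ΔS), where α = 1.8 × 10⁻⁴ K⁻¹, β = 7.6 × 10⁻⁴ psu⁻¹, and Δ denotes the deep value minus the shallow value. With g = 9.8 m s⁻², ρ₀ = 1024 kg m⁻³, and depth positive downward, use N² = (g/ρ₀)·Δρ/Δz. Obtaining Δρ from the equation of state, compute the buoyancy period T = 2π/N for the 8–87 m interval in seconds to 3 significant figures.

397 s

ΔT = -4.4 K, ΔS = +1.62 psu (deep − shallow).
Δρ/ρ₀ = −αΔT + βΔS = 7.92 × 10⁻⁴ + 1.2312 × 10⁻³ = 2.0232 × 10⁻³, so Δρ ≈ 2.072 kg m⁻³.
N² = (g/ρ₀)·Δρ/Δz = g·(Δρ/ρ₀)/Δz = 9.8 × 2.0232 × 10⁻³ / 79 = 2.5098 × 10⁻⁴ s⁻².
N = √(2.5098 × 10⁻⁴) = 0.015842 rad s⁻¹ → T = 2π/N = 396.62 s ≈ 397 s.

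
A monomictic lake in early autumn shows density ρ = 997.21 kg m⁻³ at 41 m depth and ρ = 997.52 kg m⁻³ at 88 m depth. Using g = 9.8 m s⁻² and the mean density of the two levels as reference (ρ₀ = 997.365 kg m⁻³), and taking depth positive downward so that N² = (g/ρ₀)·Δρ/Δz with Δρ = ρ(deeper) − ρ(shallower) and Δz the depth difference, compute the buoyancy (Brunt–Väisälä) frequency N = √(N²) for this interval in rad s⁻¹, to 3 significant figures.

8.05 × 10⁻³ rad s⁻¹

Δρ = 997.52 − 997.21 = 0.31 kg m⁻³ over Δz = 88 − 41 = 47 m.
N² = (9.8/997.365) × (0.31/47) = 6.4809 × 10⁻⁵ s⁻².
N = √(6.4809 × 10⁻⁵) = 8.0504 × 10⁻³ rad s⁻¹ ≈ 8.05 × 10⁻³ rad s⁻¹.
N² > 0, so the interval is statically stable.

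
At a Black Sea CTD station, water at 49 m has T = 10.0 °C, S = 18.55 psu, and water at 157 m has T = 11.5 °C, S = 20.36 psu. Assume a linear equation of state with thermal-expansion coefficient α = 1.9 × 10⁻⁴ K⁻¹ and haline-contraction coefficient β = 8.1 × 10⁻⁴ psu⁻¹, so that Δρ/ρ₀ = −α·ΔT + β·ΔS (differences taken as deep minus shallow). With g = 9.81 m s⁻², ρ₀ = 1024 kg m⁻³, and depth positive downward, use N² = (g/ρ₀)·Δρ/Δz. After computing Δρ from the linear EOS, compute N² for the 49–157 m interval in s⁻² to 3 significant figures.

ΔT = +1.5 K, ΔS = +1.81 psu (deep − shallow).
Δρ/ρ₀ = −αΔT + βΔS = -2.85 × 10⁻⁴ + 1.4661 × 10⁻³ = 1.1811 × 10⁻³, so Δρ ≈ 1.209 kg m⁻³.
N² = (g/ρ₀)·Δρ/Δz = g·(Δρ/ρ₀)/Δz = 9.81 × 1.1811 × 10⁻³ / 108 = 1.0728 × 10⁻⁴ s⁻² ≈ 1.07 × 10⁻⁴ s⁻².

1.07 × 10⁻⁴ s⁻²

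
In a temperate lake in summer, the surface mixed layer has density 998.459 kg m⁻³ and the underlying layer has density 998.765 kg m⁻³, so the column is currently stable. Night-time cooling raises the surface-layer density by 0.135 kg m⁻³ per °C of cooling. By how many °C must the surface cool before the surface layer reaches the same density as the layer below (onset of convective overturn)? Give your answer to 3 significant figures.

Density deficit of the surface layer: 998.765 − 998.459 = 0.306 kg m⁻³.
Required change = 0.306 / 0.135 = 2.27 °C.

2.27 °C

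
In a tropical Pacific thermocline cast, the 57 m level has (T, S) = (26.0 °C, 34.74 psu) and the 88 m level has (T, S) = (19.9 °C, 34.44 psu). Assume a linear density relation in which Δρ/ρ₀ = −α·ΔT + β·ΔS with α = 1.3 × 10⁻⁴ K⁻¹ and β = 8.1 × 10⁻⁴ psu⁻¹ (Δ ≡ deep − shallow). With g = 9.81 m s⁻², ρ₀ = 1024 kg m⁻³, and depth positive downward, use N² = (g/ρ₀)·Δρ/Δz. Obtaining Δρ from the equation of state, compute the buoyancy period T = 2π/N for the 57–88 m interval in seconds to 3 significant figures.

ΔT = -6.1 K, ΔS = -0.30 psu (deep − shallow).
Δρ/ρ₀ = −αΔT + βΔS = 7.93 × 10⁻⁴ − 2.43 × 10⁻⁴ = 5.50 × 10⁻⁴, so Δρ ≈ 0.5632 kg m⁻³.
N² = (g/ρ₀)·Δρ/Δz = g·(Δρ/ρ₀)/Δz = 9.81 × 5.50 × 10⁻⁴ / 31 = 1.7405 × 10⁻⁴ s⁻².
N = √(1.7405 × 10⁻⁴) = 0.013193 rad s⁻¹ → T = 2π/N = 476.25 s ≈ 476 s.

476 s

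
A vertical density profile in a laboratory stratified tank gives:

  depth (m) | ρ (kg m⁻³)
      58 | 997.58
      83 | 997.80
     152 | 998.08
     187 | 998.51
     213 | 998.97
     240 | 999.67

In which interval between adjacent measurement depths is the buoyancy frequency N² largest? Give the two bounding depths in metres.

213–240 m

Compute the density gradient over each adjacent pair:
  58–83 m: Δρ/Δz = 0.22/25 = 8.8 × 10⁻³ kg m⁻⁴
  83–152 m: Δρ/Δz = 0.28/69 = 4.1 × 10⁻³ kg m⁻⁴
  152–187 m: Δρ/Δz = 0.43/35 = 0.012 kg m⁻⁴
  187–213 m: Δρ/Δz = 0.46/26 = 0.018 kg m⁻⁴
  213–240 m: Δρ/Δz = 0.70/27 = 0.026 kg m⁻⁴
The largest gradient is in the 213–240 m interval — the pycnocline.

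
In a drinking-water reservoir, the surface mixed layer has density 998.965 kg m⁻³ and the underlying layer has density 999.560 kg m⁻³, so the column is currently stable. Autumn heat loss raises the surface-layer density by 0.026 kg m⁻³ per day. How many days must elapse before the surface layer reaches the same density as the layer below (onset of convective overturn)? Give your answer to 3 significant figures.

22.9 days

Density deficit of the surface layer: 999.560 − 998.965 = 0.595 kg m⁻³.
Required change = 0.595 / 0.026 = 22.9 days.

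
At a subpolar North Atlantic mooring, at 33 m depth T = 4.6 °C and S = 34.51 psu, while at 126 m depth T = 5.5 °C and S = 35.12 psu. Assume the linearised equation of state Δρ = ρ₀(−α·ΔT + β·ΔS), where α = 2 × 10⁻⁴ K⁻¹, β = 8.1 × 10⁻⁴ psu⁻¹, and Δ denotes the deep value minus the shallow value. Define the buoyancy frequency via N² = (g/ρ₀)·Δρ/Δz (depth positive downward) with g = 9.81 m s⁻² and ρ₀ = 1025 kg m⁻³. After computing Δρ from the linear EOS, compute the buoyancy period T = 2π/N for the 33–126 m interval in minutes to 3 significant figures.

ΔT = +0.9 K, ΔS = +0.61 psu (deep − shallow).
Δρ/ρ₀ = −αΔT + βΔS = -1.80 × 10⁻⁴ + 4.941 × 10⁻⁴ = 3.141 × 10⁻⁴, so Δρ ≈ 0.3220 kg m⁻³.
N² = (g/ρ₀)·Δρ/Δz = g·(Δρ/ρ₀)/Δz = 9.81 × 3.141 × 10⁻⁴ / 93 = 3.3132 × 10⁻⁵ s⁻².
N = √(3.3132 × 10⁻⁵) = 5.7560 × 10⁻³ rad s⁻¹ → T = 2π/N = 1.0916 × 10³ s = 18.193 min ≈ 18.2 min.

18.2 min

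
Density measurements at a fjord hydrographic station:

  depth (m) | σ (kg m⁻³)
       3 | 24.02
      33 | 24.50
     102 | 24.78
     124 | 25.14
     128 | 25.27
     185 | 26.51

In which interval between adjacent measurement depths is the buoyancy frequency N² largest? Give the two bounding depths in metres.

Compute the density gradient over each adjacent pair:
  3–33 m: Δρ/Δz = 0.48/30 = 0.016 kg m⁻⁴
  33–102 m: Δρ/Δz = 0.28/69 = 4.1 × 10⁻³ kg m⁻⁴
  102–124 m: Δρ/Δz = 0.36/22 = 0.016 kg m⁻⁴
  124–128 m: Δρ/Δz = 0.13/4 = 0.033 kg m⁻⁴
  128–185 m: Δρ/Δz = 1.24/57 = 0.022 kg m⁻⁴
The largest gradient is in the 124–128 m interval — the pycnocline.

124–128 m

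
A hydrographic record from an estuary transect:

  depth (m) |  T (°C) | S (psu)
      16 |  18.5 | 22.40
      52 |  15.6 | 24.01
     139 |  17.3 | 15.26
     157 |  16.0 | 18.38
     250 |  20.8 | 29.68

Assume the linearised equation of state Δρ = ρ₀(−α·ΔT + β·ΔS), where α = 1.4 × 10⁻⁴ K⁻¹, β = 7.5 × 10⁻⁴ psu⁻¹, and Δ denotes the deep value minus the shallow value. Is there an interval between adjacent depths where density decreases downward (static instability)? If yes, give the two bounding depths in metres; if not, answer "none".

Evaluate Δρ/ρ₀ = −αΔT + βΔS across each adjacent pair:
  16–52 m: −αΔT+βΔS = −(1.4 × 10⁻⁴)(-2.9)+(7.5 × 10⁻⁴)(+1.61) = 1.6 × 10⁻³ → stable
  52–139 m: −αΔT+βΔS = −(1.4 × 10⁻⁴)(+1.7)+(7.5 × 10⁻⁴)(-8.75) = -6.8 × 10⁻³ → UNSTABLE
  139–157 m: −αΔT+βΔS = −(1.4 × 10⁻⁴)(-1.3)+(7.5 × 10⁻⁴)(+3.12) = 2.5 × 10⁻³ → stable
  157–250 m: −αΔT+βΔS = −(1.4 × 10⁻⁴)(+4.8)+(7.5 × 10⁻⁴)(+11.30) = 7.8 × 10⁻³ → stable
The 52–139 m interval has Δρ < 0: lighter water underlies denser water.

52–139 m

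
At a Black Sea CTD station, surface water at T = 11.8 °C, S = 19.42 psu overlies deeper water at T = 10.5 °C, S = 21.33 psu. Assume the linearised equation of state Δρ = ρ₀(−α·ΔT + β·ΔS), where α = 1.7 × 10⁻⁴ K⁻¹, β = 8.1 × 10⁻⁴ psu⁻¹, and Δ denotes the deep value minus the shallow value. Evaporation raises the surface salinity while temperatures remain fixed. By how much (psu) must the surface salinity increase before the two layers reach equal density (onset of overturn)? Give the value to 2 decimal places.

2.18 psu

Neutral buoyancy requires −α(T_deep − T_surf) + β(S_deep − S_surf′) = 0.
S_surf′ = S_deep − (α/β)·ΔT = 21.33 − (1.7 × 10⁻⁴/8.1 × 10⁻⁴)·(-1.3) = 21.6028 psu.
Increase required: 21.6028 − 19.42 = 2.1828 psu.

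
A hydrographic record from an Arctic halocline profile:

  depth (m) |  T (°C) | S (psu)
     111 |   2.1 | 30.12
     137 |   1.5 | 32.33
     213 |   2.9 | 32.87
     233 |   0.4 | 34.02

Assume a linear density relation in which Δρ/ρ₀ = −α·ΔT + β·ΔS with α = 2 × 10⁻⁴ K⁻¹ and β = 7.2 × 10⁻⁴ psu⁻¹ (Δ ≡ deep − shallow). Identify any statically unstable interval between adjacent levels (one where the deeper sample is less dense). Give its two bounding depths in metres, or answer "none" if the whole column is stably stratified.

Evaluate Δρ/ρ₀ = −αΔT + βΔS across each adjacent pair:
  111–137 m: −αΔT+βΔS = −(2 × 10⁻⁴)(-0.6)+(7.2 × 10⁻⁴)(+2.21) = 1.7 × 10⁻³ → stable
  137–213 m: −αΔT+βΔS = −(2 × 10⁻⁴)(+1.4)+(7.2 × 10⁻⁴)(+0.54) = 1.1 × 10⁻⁴ → stable
  213–233 m: −αΔT+βΔS = −(2 × 10⁻⁴)(-2.5)+(7.2 × 10⁻⁴)(+1.15) = 1.3 × 10⁻³ → stable
Every interval has Δρ > 0: the column is stably stratified throughout.

none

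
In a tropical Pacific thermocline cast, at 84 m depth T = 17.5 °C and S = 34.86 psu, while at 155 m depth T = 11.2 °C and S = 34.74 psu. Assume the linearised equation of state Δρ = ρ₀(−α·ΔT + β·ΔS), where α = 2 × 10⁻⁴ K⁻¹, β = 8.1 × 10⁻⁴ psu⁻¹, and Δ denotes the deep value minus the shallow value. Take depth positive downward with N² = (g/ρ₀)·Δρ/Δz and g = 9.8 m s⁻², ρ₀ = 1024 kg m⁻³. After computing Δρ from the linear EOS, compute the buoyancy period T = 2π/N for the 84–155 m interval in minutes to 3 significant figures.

8.27 min

ΔT = -6.3 K, ΔS = -0.12 psu (deep − shallow).
Δρ/ρ₀ = −αΔT + βΔS = 1.26 × 10⁻³ − 9.72 × 10⁻⁵ = 1.1628 × 10⁻³, so Δρ ≈ 1.191 kg m⁻³.
N² = (g/ρ₀)·Δρ/Δz = g·(Δρ/ρ₀)/Δz = 9.8 × 1.1628 × 10⁻³ / 71 = 1.6050 × 10⁻⁴ s⁻².
N = √(1.6050 × 10⁻⁴) = 0.012669 rad s⁻¹ → T = 2π/N = 495.95 s = 8.2658 min ≈ 8.27 min.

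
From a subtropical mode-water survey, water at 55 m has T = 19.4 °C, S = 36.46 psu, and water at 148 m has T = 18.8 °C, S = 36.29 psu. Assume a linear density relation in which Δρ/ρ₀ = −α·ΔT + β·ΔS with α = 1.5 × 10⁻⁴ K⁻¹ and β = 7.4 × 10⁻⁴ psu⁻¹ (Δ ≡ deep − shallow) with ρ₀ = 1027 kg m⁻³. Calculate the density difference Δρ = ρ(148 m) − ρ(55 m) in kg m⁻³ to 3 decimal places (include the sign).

ΔT = -0.6 K, ΔS = -0.17 psu (deep − shallow).
Δρ/ρ₀ = −(1.5 × 10⁻⁴)(-0.6) + (7.4 × 10⁻⁴)(-0.17) = -3.58 × 10⁻⁵.
Δρ = 1027 × (-3.58 × 10⁻⁵) = -0.037 kg m⁻³.
Negative Δρ: lighter below, statically unstable.

-0.037 kg m⁻³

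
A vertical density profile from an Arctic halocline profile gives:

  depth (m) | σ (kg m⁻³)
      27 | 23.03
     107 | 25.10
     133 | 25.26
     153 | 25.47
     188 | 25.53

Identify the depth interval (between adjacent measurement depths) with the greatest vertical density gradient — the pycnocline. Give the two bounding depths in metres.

Compute the density gradient over each adjacent pair:
  27–107 m: Δρ/Δz = 2.07/80 = 0.026 kg m⁻⁴
  107–133 m: Δρ/Δz = 0.16/26 = 6.2 × 10⁻³ kg m⁻⁴
  133–153 m: Δρ/Δz = 0.21/20 = 0.010 kg m⁻⁴
  153–188 m: Δρ/Δz = 0.06/35 = 1.7 × 10⁻³ kg m⁻⁴
The largest gradient is in the 27–107 m interval — the pycnocline.

27–107 m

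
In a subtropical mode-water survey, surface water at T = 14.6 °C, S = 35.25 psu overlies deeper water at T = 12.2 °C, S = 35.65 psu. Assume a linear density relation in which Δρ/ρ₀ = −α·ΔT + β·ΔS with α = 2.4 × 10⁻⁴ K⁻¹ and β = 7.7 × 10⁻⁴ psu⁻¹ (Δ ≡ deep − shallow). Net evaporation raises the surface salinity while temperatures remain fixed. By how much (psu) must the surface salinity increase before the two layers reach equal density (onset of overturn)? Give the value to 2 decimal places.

1.15 psu

Neutral buoyancy requires −α(T_deep − T_surf) + β(S_deep − S_surf′) = 0.
S_surf′ = S_deep − (α/β)·ΔT = 35.65 − (2.4 × 10⁻⁴/7.7 × 10⁻⁴)·(-2.4) = 36.3981 psu.
Increase required: 36.3981 − 35.25 = 1.1481 psu.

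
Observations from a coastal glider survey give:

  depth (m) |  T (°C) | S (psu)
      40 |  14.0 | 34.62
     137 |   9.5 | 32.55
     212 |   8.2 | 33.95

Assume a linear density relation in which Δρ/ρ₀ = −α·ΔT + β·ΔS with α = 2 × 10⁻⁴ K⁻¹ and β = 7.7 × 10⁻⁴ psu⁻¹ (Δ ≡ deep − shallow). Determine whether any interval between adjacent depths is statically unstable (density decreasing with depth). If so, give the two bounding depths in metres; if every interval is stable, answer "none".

Evaluate Δρ/ρ₀ = −αΔT + βΔS across each adjacent pair:
  40–137 m: −αΔT+βΔS = −(2 × 10⁻⁴)(-4.5)+(7.7 × 10⁻⁴)(-2.07) = -6.9 × 10⁻⁴ → UNSTABLE
  137–212 m: −αΔT+βΔS = −(2 × 10⁻⁴)(-1.3)+(7.7 × 10⁻⁴)(+1.40) = 1.3 × 10⁻³ → stable
The 40–137 m interval has Δρ < 0: lighter water underlies denser water.

40–137 m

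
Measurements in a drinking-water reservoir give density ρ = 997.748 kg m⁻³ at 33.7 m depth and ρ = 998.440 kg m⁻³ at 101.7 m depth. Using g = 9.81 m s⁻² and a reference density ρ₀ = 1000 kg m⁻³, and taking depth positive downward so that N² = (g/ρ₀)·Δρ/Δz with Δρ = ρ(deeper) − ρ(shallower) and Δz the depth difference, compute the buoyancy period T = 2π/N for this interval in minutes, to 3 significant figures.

Δρ = 998.440 − 997.748 = 0.692 kg m⁻³ over Δz = 101.7 − 33.7 = 68 m.
N² = (9.81/1000) × (0.692/68) = 9.9831 × 10⁻⁵ s⁻².
N = √(9.9831 × 10⁻⁵) = 9.9915 × 10⁻³ rad s⁻¹, so T = 2π/N = 628.85 s = 10.481 min ≈ 10.5 min.
Since Δρ > 0 the layer is stably stratified.

10.5 min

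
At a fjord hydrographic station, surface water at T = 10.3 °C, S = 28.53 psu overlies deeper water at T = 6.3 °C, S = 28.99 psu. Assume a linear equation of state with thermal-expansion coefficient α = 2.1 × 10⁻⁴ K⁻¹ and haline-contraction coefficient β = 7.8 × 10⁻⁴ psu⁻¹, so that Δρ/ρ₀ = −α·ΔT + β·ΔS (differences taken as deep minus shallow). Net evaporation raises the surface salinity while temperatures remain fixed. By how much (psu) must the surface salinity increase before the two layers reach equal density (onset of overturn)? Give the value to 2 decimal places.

Neutral buoyancy requires −α(T_deep − T_surf) + β(S_deep − S_surf′) = 0.
S_surf′ = S_deep − (α/β)·ΔT = 28.99 − (2.1 × 10⁻⁴/7.8 × 10⁻⁴)·(-4.0) = 30.0669 psu.
Increase required: 30.0669 − 28.53 = 1.5369 psu.

1.54 psu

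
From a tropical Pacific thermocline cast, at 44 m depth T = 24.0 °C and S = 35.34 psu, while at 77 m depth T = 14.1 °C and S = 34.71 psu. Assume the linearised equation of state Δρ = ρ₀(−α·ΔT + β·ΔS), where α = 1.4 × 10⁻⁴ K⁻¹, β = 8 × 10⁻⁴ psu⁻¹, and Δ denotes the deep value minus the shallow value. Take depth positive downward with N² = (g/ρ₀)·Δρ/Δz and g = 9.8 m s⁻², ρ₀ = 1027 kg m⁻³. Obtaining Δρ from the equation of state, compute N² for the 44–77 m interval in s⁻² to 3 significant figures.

ΔT = -9.9 K, ΔS = -0.63 psu (deep − shallow).
Δρ/ρ₀ = −αΔT + βΔS = 1.386 × 10⁻³ − 5.04 × 10⁻⁴ = 8.82 × 10⁻⁴, so Δρ ≈ 0.9058 kg m⁻³.
N² = (g/ρ₀)·Δρ/Δz = g·(Δρ/ρ₀)/Δz = 9.8 × 8.82 × 10⁻⁴ / 33 = 2.6193 × 10⁻⁴ s⁻² ≈ 2.62 × 10⁻⁴ s⁻².

2.62 × 10⁻⁴ s⁻²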